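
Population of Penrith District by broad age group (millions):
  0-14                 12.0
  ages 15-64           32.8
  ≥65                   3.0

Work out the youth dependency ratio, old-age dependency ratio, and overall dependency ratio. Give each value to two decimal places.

Youth dependency ratio = 12.0 / 32.8 × 100 = 36.59
Old-age dependency ratio = 3.0 / 32.8 × 100 = 9.15
Total dependency ratio = (12.0 + 3.0) / 32.8 × 100 = 15.0 / 32.8 × 100 = 45.73

Youth dependency ratio: 36.59
Old-age dependency ratio: 9.15
Total dependency ratio: 45.73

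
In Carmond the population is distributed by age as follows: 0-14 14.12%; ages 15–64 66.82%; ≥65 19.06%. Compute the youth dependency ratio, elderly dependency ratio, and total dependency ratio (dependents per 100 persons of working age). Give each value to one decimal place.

Youth dependency ratio = 14.12 / 66.82 × 100 = 21.1
Old-age dependency ratio = 19.06 / 66.82 × 100 = 28.5
Total dependency ratio = (14.12 + 19.06) / 66.82 × 100 = 33.18 / 66.82 × 100 = 49.7

Youth dependency ratio: 21.1
Old-age dependency ratio: 28.5
Total dependency ratio: 49.7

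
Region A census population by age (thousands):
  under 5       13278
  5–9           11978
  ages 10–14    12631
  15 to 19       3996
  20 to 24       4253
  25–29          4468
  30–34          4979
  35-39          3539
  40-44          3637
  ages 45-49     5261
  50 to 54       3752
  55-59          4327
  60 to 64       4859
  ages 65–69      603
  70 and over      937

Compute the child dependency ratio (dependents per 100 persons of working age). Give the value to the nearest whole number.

Youth dependency ratio: 88

0–14: 13278 + 11978 + 12631 = 37887
15–64: 3996 + 4253 + 4468 + 4979 + 3539 + 3637 + 5261 + 3752 + 4327 + 4859 = 43071
65+: 603 + 937 = 1540
Youth dependency ratio = 37887 / 43071 × 100 = 88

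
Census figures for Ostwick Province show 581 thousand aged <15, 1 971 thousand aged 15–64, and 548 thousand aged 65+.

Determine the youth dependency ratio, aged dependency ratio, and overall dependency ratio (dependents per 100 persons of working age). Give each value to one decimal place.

Youth dependency ratio: 29.5
Old-age dependency ratio: 27.8
Total dependency ratio: 57.3

Youth dependency ratio = 581 / 1 971 × 100 = 29.5
Old-age dependency ratio = 548 / 1 971 × 100 = 27.8
Total dependency ratio = (581 + 548) / 1 971 × 100 = 1 129 / 1 971 × 100 = 57.3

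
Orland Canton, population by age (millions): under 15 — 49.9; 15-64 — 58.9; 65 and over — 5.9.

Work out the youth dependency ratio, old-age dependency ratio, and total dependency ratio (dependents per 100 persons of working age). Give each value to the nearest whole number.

Youth dependency ratio: 85
Old-age dependency ratio: 10
Total dependency ratio: 95

Youth dependency ratio = 49.9 / 58.9 × 100 = 85
Old-age dependency ratio = 5.9 / 58.9 × 100 = 10
Total dependency ratio = (49.9 + 5.9) / 58.9 × 100 = 55.8 / 58.9 × 100 = 95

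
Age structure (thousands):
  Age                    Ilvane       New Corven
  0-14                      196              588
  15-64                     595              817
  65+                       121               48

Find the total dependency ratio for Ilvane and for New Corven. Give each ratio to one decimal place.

Ilvane: 53.3
New Corven: 77.8

Ilvane: (196 + 121) / 595 × 100 = 317 / 595 × 100 = 53.3
New Corven: (588 + 48) / 817 × 100 = 636 / 817 × 100 = 77.8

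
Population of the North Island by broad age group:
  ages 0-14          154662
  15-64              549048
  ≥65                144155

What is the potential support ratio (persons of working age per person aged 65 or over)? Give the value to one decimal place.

Potential support ratio = 549048 / 144155 = 3.8

Potential support ratio: 3.8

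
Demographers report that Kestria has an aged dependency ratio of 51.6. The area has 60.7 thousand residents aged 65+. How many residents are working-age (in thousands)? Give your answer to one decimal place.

Working-age: 117.6

Old-age dependency ratio = elderly / working-age × 100
51.6 = 60.7 / W × 100
⇒ 117.6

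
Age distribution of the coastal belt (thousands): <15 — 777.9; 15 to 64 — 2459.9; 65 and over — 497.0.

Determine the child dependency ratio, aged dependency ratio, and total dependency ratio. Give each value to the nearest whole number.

Youth dependency ratio: 32
Old-age dependency ratio: 20
Total dependency ratio: 52

Youth dependency ratio = 777.9 / 2459.9 × 100 = 32
Old-age dependency ratio = 497.0 / 2459.9 × 100 = 20
Total dependency ratio = (777.9 + 497.0) / 2459.9 × 100 = 1274.9 / 2459.9 × 100 = 52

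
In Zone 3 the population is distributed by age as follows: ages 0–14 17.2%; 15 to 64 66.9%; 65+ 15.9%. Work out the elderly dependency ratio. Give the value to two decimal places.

Old-age dependency ratio = 15.9 / 66.9 × 100 = 23.77

Old-age dependency ratio: 23.77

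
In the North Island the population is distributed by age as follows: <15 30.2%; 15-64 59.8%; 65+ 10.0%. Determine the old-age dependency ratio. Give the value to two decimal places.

Old-age dependency ratio: 16.72

Old-age dependency ratio = 10.0 / 59.8 × 100 = 16.72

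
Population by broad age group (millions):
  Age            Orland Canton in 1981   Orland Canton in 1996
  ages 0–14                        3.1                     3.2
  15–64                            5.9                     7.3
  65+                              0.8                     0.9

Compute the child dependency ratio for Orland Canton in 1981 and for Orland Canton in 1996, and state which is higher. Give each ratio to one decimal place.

Orland Canton in 1981: 52.5
Orland Canton in 1996: 43.8
Higher: Orland Canton in 1981

Orland Canton in 1981: 3.1 / 5.9 × 100 = 52.5
Orland Canton in 1996: 3.2 / 7.3 × 100 = 43.8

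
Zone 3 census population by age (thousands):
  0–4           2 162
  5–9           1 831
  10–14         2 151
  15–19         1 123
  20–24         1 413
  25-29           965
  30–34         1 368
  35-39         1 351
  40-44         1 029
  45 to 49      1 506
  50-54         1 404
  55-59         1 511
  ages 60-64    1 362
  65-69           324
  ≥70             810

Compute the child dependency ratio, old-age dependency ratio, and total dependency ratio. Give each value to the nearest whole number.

0–14: 2 162 + 1 831 + 2 151 = 6 144
15–64: 1 123 + 1 413 + 965 + 1 368 + 1 351 + 1 029 + 1 506 + 1 404 + 1 511 + 1 362 = 13 032
65+: 324 + 810 = 1 134
Youth dependency ratio = 6 144 / 13 032 × 100 = 47
Old-age dependency ratio = 1 134 / 13 032 × 100 = 9
Total dependency ratio = (6 144 + 1 134) / 13 032 × 100 = 7 278 / 13 032 × 100 = 56

Youth dependency ratio: 47
Old-age dependency ratio: 9
Total dependency ratio: 56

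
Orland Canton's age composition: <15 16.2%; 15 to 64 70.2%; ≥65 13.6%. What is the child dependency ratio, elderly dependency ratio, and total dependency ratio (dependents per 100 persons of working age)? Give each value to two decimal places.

Youth dependency ratio = 16.2 / 70.2 × 100 = 23.08
Old-age dependency ratio = 13.6 / 70.2 × 100 = 19.37
Total dependency ratio = (16.2 + 13.6) / 70.2 × 100 = 29.8 / 70.2 × 100 = 42.45

Youth dependency ratio: 23.08
Old-age dependency ratio: 19.37
Total dependency ratio: 42.45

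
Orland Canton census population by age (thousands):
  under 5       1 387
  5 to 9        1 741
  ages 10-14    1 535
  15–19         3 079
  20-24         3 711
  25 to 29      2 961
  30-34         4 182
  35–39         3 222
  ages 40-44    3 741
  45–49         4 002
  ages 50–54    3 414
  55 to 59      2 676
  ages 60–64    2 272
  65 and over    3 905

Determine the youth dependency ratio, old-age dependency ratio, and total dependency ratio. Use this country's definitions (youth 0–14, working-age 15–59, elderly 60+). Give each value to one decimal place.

Youth dependency ratio: 15.0
Old-age dependency ratio: 19.9
Total dependency ratio: 35.0

0–14: 1 387 + 1 741 + 1 535 = 4 663
15–59: 3 079 + 3 711 + 2 961 + 4 182 + 3 222 + 3 741 + 4 002 + 3 414 + 2 676 = 30 988
60+: 2 272 + 3 905 = 6 177
Youth dependency ratio = 4 663 / 30 988 × 100 = 15.0
Old-age dependency ratio = 6 177 / 30 988 × 100 = 19.9
Total dependency ratio = (4 663 + 6 177) / 30 988 × 100 = 10 840 / 30 988 × 100 = 35.0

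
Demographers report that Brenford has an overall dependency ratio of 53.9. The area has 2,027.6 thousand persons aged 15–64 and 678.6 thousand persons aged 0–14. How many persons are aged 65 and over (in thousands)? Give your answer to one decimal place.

Total dependency ratio = (youth + elderly) / working-age × 100
53.9 = (678.6 + E) / 2,027.6 × 100
⇒ 414.3

Aged 65 and over: 414.3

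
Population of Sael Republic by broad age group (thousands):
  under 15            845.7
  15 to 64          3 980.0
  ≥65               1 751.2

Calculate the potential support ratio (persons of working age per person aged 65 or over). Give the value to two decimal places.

Potential support ratio: 2.27

Potential support ratio = 3 980.0 / 1 751.2 = 2.27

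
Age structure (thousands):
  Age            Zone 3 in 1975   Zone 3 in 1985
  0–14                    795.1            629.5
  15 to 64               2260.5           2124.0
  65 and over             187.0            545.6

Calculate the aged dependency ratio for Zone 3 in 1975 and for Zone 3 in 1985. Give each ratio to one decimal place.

Zone 3 in 1975: 8.3
Zone 3 in 1985: 25.7

Zone 3 in 1975: 187.0 / 2260.5 × 100 = 8.3
Zone 3 in 1985: 545.6 / 2124.0 × 100 = 25.7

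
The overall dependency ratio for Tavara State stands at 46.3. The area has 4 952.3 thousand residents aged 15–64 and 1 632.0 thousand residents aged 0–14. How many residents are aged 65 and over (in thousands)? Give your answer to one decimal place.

Total dependency ratio = (youth + elderly) / working-age × 100
46.3 = (1 632.0 + E) / 4 952.3 × 100
⇒ 660.9

Aged 65 and over: 660.9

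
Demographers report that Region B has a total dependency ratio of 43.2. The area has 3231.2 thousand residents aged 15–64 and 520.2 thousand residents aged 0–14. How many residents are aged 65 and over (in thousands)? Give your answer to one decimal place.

Aged 65 and over: 875.7

Total dependency ratio = (youth + elderly) / working-age × 100
43.2 = (520.2 + E) / 3231.2 × 100
⇒ 875.7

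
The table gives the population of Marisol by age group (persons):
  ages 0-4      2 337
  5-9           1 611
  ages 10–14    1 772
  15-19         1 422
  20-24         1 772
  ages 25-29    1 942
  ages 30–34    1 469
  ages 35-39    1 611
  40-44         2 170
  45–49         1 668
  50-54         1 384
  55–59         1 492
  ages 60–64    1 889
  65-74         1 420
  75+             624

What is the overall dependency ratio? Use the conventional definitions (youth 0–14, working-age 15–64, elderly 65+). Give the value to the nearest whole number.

0–14: 2 337 + 1 611 + 1 772 = 5 720
15–64: 1 422 + 1 772 + 1 942 + 1 469 + 1 611 + 2 170 + 1 668 + 1 384 + 1 492 + 1 889 = 16 819
65+: 1 420 + 624 = 2 044
Total dependency ratio = (5 720 + 2 044) / 16 819 × 100 = 7 764 / 16 819 × 100 = 46

Total dependency ratio: 46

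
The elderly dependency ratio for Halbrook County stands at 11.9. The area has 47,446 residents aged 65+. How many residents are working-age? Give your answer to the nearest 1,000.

Old-age dependency ratio = elderly / working-age × 100
11.9 = 47,446 / W × 100
⇒ 399,000

Working-age: 399,000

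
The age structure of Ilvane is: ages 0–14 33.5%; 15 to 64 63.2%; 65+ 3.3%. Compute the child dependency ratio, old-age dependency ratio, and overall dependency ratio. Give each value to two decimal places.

Youth dependency ratio: 53.01
Old-age dependency ratio: 5.22
Total dependency ratio: 58.23

Youth dependency ratio = 33.5 / 63.2 × 100 = 53.01
Old-age dependency ratio = 3.3 / 63.2 × 100 = 5.22
Total dependency ratio = (33.5 + 3.3) / 63.2 × 100 = 36.8 / 63.2 × 100 = 58.23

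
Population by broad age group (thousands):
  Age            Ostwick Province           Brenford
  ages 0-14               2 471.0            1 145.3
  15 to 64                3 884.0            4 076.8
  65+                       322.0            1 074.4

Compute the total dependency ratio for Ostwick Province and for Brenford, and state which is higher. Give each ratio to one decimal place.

Ostwick Province: (2 471.0 + 322.0) / 3 884.0 × 100 = 2 793.0 / 3 884.0 × 100 = 71.9
Brenford: (1 145.3 + 1 074.4) / 4 076.8 × 100 = 2 219.7 / 4 076.8 × 100 = 54.4

Ostwick Province: 71.9
Brenford: 54.4
Higher: Ostwick Province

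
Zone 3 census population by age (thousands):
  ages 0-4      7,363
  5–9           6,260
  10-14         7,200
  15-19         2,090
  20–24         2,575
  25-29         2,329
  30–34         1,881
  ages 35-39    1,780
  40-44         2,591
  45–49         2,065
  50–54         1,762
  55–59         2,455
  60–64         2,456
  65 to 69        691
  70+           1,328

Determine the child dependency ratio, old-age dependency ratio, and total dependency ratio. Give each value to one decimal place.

Youth dependency ratio: 94.7
Old-age dependency ratio: 9.2
Total dependency ratio: 103.9

0–14: 7,363 + 6,260 + 7,200 = 20,823
15–64: 2,090 + 2,575 + 2,329 + 1,881 + 1,780 + 2,591 + 2,065 + 1,762 + 2,455 + 2,456 = 21,984
65+: 691 + 1,328 = 2,019
Youth dependency ratio = 20,823 / 21,984 × 100 = 94.7
Old-age dependency ratio = 2,019 / 21,984 × 100 = 9.2
Total dependency ratio = (20,823 + 2,019) / 21,984 × 100 = 22,842 / 21,984 × 100 = 103.9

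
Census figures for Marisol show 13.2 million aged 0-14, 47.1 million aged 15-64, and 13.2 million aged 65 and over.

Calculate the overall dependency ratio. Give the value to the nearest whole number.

Total dependency ratio = (13.2 + 13.2) / 47.1 × 100 = 26.4 / 47.1 × 100 = 56

Total dependency ratio: 56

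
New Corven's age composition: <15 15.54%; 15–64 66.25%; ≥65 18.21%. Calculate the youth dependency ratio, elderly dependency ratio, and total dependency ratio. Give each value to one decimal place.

Youth dependency ratio: 23.5
Old-age dependency ratio: 27.5
Total dependency ratio: 50.9

Youth dependency ratio = 15.54 / 66.25 × 100 = 23.5
Old-age dependency ratio = 18.21 / 66.25 × 100 = 27.5
Total dependency ratio = (15.54 + 18.21) / 66.25 × 100 = 33.75 / 66.25 × 100 = 50.9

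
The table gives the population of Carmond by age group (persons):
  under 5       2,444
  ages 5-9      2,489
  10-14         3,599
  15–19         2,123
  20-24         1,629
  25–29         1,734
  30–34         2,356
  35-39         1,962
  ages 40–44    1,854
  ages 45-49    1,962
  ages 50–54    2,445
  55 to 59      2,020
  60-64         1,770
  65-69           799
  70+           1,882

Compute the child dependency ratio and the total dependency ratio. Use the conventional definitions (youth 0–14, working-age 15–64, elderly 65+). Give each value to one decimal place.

0–14: 2,444 + 2,489 + 3,599 = 8,532
15–64: 2,123 + 1,629 + 1,734 + 2,356 + 1,962 + 1,854 + 1,962 + 2,445 + 2,020 + 1,770 = 19,855
65+: 799 + 1,882 = 2,681
Youth dependency ratio = 8,532 / 19,855 × 100 = 43.0
Total dependency ratio = (8,532 + 2,681) / 19,855 × 100 = 11,213 / 19,855 × 100 = 56.5

Youth dependency ratio: 43.0
Total dependency ratio: 56.5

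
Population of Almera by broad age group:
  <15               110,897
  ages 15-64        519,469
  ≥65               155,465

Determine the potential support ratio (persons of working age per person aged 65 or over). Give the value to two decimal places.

Potential support ratio = 519,469 / 155,465 = 3.34

Potential support ratio: 3.34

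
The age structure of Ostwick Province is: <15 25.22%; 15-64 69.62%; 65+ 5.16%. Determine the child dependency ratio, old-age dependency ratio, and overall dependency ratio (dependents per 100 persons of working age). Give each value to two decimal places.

Youth dependency ratio: 36.23
Old-age dependency ratio: 7.41
Total dependency ratio: 43.64

Youth dependency ratio = 25.22 / 69.62 × 100 = 36.23
Old-age dependency ratio = 5.16 / 69.62 × 100 = 7.41
Total dependency ratio = (25.22 + 5.16) / 69.62 × 100 = 30.38 / 69.62 × 100 = 43.64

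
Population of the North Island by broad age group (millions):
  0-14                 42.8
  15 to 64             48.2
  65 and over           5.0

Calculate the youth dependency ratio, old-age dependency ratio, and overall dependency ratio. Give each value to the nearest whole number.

Youth dependency ratio: 89
Old-age dependency ratio: 10
Total dependency ratio: 99

Youth dependency ratio = 42.8 / 48.2 × 100 = 89
Old-age dependency ratio = 5.0 / 48.2 × 100 = 10
Total dependency ratio = (42.8 + 5.0) / 48.2 × 100 = 47.8 / 48.2 × 100 = 99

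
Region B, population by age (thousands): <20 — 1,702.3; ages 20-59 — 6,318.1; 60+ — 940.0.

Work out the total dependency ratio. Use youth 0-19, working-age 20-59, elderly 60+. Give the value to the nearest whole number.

Total dependency ratio: 42

Total dependency ratio = (1,702.3 + 940.0) / 6,318.1 × 100 = 2,642.3 / 6,318.1 × 100 = 42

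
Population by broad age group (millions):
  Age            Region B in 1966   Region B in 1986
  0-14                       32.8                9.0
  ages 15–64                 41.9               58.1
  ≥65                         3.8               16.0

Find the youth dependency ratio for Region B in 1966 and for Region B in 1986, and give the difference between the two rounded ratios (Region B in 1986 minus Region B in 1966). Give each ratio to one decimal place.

Region B in 1966: 32.8 / 41.9 × 100 = 78.3
Region B in 1986: 9.0 / 58.1 × 100 = 15.5

Region B in 1966: 78.3
Region B in 1986: 15.5
Difference: -62.8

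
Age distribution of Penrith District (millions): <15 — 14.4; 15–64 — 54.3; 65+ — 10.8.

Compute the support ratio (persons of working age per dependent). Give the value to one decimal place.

Support ratio: 2.2

Support ratio = 54.3 / (14.4 + 10.8) = 54.3 / 25.2 = 2.2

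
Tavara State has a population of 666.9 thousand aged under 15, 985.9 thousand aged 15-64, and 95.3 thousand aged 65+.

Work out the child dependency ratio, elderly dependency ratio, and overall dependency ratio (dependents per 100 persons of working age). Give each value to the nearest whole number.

Youth dependency ratio = 666.9 / 985.9 × 100 = 68
Old-age dependency ratio = 95.3 / 985.9 × 100 = 10
Total dependency ratio = (666.9 + 95.3) / 985.9 × 100 = 762.2 / 985.9 × 100 = 77

Youth dependency ratio: 68
Old-age dependency ratio: 10
Total dependency ratio: 77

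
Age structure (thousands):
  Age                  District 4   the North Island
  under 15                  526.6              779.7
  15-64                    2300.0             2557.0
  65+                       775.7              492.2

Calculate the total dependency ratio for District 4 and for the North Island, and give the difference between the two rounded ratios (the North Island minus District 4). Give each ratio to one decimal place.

District 4: (526.6 + 775.7) / 2300.0 × 100 = 1302.3 / 2300.0 × 100 = 56.6
the North Island: (779.7 + 492.2) / 2557.0 × 100 = 1271.9 / 2557.0 × 100 = 49.7

District 4: 56.6
the North Island: 49.7
Difference: -6.9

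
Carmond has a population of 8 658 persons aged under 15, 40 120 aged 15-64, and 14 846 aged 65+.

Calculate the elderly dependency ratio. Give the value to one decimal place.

Old-age dependency ratio: 37.0

Old-age dependency ratio = 14 846 / 40 120 × 100 = 37.0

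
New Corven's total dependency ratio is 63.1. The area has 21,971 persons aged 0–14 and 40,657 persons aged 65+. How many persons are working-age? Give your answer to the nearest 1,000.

Total dependency ratio = (youth + elderly) / working-age × 100
63.1 = (21,971 + 40,657) / W × 100
⇒ 99,000

Working-age: 99,000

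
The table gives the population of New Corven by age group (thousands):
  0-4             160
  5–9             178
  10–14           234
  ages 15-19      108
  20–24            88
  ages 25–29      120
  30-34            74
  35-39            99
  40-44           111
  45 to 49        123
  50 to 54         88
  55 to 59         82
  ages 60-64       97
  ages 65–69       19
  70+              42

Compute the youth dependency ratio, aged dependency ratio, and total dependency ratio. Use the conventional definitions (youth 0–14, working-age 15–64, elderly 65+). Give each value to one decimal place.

Youth dependency ratio: 57.8
Old-age dependency ratio: 6.2
Total dependency ratio: 63.9

0–14: 160 + 178 + 234 = 572
15–64: 108 + 88 + 120 + 74 + 99 + 111 + 123 + 88 + 82 + 97 = 990
65+: 19 + 42 = 61
Youth dependency ratio = 572 / 990 × 100 = 57.8
Old-age dependency ratio = 61 / 990 × 100 = 6.2
Total dependency ratio = (572 + 61) / 990 × 100 = 633 / 990 × 100 = 63.9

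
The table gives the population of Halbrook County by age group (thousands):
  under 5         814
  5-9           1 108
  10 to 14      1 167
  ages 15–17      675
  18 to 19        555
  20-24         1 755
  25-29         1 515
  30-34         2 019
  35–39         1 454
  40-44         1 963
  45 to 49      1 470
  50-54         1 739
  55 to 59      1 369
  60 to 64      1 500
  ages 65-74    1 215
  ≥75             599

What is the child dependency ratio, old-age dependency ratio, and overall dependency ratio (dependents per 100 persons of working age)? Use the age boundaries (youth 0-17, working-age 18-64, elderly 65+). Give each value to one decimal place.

0–17: 814 + 1 108 + 1 167 + 675 = 3 764
18–64: 555 + 1 755 + 1 515 + 2 019 + 1 454 + 1 963 + 1 470 + 1 739 + 1 369 + 1 500 = 15 339
65+: 1 215 + 599 = 1 814
Youth dependency ratio = 3 764 / 15 339 × 100 = 24.5
Old-age dependency ratio = 1 814 / 15 339 × 100 = 11.8
Total dependency ratio = (3 764 + 1 814) / 15 339 × 100 = 5 578 / 15 339 × 100 = 36.4

Youth dependency ratio: 24.5
Old-age dependency ratio: 11.8
Total dependency ratio: 36.4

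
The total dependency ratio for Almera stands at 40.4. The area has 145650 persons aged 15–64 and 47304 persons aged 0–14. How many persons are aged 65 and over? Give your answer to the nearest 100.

Total dependency ratio = (youth + elderly) / working-age × 100
40.4 = (47304 + E) / 145650 × 100
⇒ 11500

Aged 65 and over: 11500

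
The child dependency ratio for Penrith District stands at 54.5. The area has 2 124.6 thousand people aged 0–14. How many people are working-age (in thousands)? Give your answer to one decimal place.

Youth dependency ratio = youth / working-age × 100
54.5 = 2 124.6 / W × 100
⇒ 3 898.3

Working-age: 3 898.3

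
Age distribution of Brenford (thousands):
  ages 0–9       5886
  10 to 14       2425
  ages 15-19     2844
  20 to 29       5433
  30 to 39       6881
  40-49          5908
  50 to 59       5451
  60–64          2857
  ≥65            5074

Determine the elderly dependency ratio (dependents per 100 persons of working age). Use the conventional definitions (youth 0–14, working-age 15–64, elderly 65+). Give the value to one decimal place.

0–14: 5886 + 2425 = 8311
15–64: 2844 + 5433 + 6881 + 5908 + 5451 + 2857 = 29374
65+: 5074
Old-age dependency ratio = 5074 / 29374 × 100 = 17.3

Old-age dependency ratio: 17.3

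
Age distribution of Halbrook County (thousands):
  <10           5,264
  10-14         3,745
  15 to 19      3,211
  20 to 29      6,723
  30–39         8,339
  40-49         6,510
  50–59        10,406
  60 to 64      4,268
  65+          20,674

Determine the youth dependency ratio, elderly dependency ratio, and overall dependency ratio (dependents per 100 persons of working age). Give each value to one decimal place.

Youth dependency ratio: 22.8
Old-age dependency ratio: 52.4
Total dependency ratio: 75.2

0–14: 5,264 + 3,745 = 9,009
15–64: 3,211 + 6,723 + 8,339 + 6,510 + 10,406 + 4,268 = 39,457
65+: 20,674
Youth dependency ratio = 9,009 / 39,457 × 100 = 22.8
Old-age dependency ratio = 20,674 / 39,457 × 100 = 52.4
Total dependency ratio = (9,009 + 20,674) / 39,457 × 100 = 29,683 / 39,457 × 100 = 75.2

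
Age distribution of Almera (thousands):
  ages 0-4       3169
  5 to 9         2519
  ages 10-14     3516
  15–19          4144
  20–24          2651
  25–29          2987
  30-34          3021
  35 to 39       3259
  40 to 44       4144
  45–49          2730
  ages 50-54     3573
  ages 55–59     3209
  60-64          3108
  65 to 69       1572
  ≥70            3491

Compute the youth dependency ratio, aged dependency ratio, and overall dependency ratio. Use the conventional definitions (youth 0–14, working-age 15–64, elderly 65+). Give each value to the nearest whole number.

Youth dependency ratio: 28
Old-age dependency ratio: 15
Total dependency ratio: 43

0–14: 3169 + 2519 + 3516 = 9204
15–64: 4144 + 2651 + 2987 + 3021 + 3259 + 4144 + 2730 + 3573 + 3209 + 3108 = 32826
65+: 1572 + 3491 = 5063
Youth dependency ratio = 9204 / 32826 × 100 = 28
Old-age dependency ratio = 5063 / 32826 × 100 = 15
Total dependency ratio = (9204 + 5063) / 32826 × 100 = 14267 / 32826 × 100 = 43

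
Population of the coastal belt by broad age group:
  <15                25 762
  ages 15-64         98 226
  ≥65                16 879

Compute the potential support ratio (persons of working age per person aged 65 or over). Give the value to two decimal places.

Potential support ratio = 98 226 / 16 879 = 5.82

Potential support ratio: 5.82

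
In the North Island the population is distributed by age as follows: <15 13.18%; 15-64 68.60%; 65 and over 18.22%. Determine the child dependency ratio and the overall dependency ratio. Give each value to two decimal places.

Youth dependency ratio: 19.21
Total dependency ratio: 45.77

Youth dependency ratio = 13.18 / 68.60 × 100 = 19.21
Total dependency ratio = (13.18 + 18.22) / 68.60 × 100 = 31.40 / 68.60 × 100 = 45.77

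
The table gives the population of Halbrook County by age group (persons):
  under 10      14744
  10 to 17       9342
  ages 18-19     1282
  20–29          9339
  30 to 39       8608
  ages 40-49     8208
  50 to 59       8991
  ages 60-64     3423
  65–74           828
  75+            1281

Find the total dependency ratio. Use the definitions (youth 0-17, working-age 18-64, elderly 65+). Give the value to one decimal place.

0–17: 14744 + 9342 = 24086
18–64: 1282 + 9339 + 8608 + 8208 + 8991 + 3423 = 39851
65+: 828 + 1281 = 2109
Total dependency ratio = (24086 + 2109) / 39851 × 100 = 26195 / 39851 × 100 = 65.7

Total dependency ratio: 65.7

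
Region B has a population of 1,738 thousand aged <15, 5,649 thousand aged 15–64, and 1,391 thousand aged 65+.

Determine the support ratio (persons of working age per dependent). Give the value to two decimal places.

Support ratio: 1.81

Support ratio = 5,649 / (1,738 + 1,391) = 5,649 / 3,129 = 1.81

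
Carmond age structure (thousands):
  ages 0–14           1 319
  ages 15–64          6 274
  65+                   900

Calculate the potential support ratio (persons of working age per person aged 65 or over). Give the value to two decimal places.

Potential support ratio = 6 274 / 900 = 6.97

Potential support ratio: 6.97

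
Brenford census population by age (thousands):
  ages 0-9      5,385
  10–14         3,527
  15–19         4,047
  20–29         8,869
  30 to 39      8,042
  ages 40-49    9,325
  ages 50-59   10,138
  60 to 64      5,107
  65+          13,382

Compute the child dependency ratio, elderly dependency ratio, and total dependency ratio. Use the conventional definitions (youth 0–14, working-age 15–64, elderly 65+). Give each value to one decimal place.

Youth dependency ratio: 19.6
Old-age dependency ratio: 29.4
Total dependency ratio: 49.0

0–14: 5,385 + 3,527 = 8,912
15–64: 4,047 + 8,869 + 8,042 + 9,325 + 10,138 + 5,107 = 45,528
65+: 13,382
Youth dependency ratio = 8,912 / 45,528 × 100 = 19.6
Old-age dependency ratio = 13,382 / 45,528 × 100 = 29.4
Total dependency ratio = (8,912 + 13,382) / 45,528 × 100 = 22,294 / 45,528 × 100 = 49.0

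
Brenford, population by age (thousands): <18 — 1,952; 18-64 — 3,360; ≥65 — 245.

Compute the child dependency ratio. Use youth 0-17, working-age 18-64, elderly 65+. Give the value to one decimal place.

Youth dependency ratio = 1,952 / 3,360 × 100 = 58.1

Youth dependency ratio: 58.1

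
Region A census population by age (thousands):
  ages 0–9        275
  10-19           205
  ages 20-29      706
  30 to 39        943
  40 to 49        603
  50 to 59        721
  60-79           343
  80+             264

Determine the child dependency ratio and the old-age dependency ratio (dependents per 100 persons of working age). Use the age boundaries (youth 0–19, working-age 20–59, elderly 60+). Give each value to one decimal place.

0–19: 275 + 205 = 480
20–59: 706 + 943 + 603 + 721 = 2973
60+: 343 + 264 = 607
Youth dependency ratio = 480 / 2973 × 100 = 16.1
Old-age dependency ratio = 607 / 2973 × 100 = 20.4

Youth dependency ratio: 16.1
Old-age dependency ratio: 20.4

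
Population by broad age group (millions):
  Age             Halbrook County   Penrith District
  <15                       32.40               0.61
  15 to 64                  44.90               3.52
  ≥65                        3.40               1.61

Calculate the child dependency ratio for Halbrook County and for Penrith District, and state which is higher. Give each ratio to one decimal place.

Halbrook County: 32.40 / 44.90 × 100 = 72.2
Penrith District: 0.61 / 3.52 × 100 = 17.3

Halbrook County: 72.2
Penrith District: 17.3
Higher: Halbrook County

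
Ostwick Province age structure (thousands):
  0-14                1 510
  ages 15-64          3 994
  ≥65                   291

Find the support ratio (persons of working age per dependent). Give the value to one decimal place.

Support ratio: 2.2

Support ratio = 3 994 / (1 510 + 291) = 3 994 / 1 801 = 2.2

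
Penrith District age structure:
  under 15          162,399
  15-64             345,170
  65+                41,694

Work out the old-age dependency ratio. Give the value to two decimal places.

Old-age dependency ratio = 41,694 / 345,170 × 100 = 12.08

Old-age dependency ratio: 12.08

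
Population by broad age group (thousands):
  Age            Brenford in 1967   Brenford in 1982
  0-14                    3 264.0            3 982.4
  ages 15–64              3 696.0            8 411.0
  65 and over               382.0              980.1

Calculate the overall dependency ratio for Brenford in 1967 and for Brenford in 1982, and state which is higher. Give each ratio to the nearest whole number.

Brenford in 1967: (3 264.0 + 382.0) / 3 696.0 × 100 = 3 646.0 / 3 696.0 × 100 = 99
Brenford in 1982: (3 982.4 + 980.1) / 8 411.0 × 100 = 4 962.5 / 8 411.0 × 100 = 59

Brenford in 1967: 99
Brenford in 1982: 59
Higher: Brenford in 1967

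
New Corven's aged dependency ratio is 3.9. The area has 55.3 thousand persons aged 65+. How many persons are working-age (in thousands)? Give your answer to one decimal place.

Old-age dependency ratio = elderly / working-age × 100
3.9 = 55.3 / W × 100
⇒ 1,417.9

Working-age: 1,417.9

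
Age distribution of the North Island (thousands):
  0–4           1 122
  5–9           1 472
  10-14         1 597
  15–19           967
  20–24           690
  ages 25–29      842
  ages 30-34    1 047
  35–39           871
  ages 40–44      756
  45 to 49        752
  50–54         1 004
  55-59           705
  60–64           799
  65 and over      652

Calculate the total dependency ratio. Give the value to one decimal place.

Total dependency ratio: 57.4

0–14: 1 122 + 1 472 + 1 597 = 4 191
15–64: 967 + 690 + 842 + 1 047 + 871 + 756 + 752 + 1 004 + 705 + 799 = 8 433
65+: 652
Total dependency ratio = (4 191 + 652) / 8 433 × 100 = 4 843 / 8 433 × 100 = 57.4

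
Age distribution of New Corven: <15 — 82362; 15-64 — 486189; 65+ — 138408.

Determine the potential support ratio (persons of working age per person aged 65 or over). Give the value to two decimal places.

Potential support ratio = 486189 / 138408 = 3.51

Potential support ratio: 3.51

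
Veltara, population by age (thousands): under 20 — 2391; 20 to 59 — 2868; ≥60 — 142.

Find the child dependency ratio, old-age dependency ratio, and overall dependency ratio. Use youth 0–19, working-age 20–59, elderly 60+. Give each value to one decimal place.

Youth dependency ratio = 2391 / 2868 × 100 = 83.4
Old-age dependency ratio = 142 / 2868 × 100 = 5.0
Total dependency ratio = (2391 + 142) / 2868 × 100 = 2533 / 2868 × 100 = 88.3

Youth dependency ratio: 83.4
Old-age dependency ratio: 5.0
Total dependency ratio: 88.3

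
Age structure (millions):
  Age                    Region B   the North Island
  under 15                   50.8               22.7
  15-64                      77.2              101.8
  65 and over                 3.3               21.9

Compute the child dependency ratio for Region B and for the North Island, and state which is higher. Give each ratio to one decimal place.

Region B: 50.8 / 77.2 × 100 = 65.8
the North Island: 22.7 / 101.8 × 100 = 22.3

Region B: 65.8
the North Island: 22.3
Higher: Region B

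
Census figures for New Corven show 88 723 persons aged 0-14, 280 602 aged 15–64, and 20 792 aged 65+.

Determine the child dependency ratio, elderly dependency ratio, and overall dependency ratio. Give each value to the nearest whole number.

Youth dependency ratio = 88 723 / 280 602 × 100 = 32
Old-age dependency ratio = 20 792 / 280 602 × 100 = 7
Total dependency ratio = (88 723 + 20 792) / 280 602 × 100 = 109 515 / 280 602 × 100 = 39

Youth dependency ratio: 32
Old-age dependency ratio: 7
Total dependency ratio: 39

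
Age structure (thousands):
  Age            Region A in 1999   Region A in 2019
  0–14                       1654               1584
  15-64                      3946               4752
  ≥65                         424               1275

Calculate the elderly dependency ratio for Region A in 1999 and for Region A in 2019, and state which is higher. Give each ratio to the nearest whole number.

Region A in 1999: 11
Region A in 2019: 27
Higher: Region A in 2019

Region A in 1999: 424 / 3946 × 100 = 11
Region A in 2019: 1275 / 4752 × 100 = 27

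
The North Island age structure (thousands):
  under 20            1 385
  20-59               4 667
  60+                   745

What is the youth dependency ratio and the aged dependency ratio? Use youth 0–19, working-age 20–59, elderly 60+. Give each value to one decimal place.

Youth dependency ratio: 29.7
Old-age dependency ratio: 16.0

Youth dependency ratio = 1 385 / 4 667 × 100 = 29.7
Old-age dependency ratio = 745 / 4 667 × 100 = 16.0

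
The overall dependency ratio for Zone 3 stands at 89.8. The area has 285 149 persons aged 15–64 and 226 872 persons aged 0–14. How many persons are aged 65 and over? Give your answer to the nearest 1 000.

Total dependency ratio = (youth + elderly) / working-age × 100
89.8 = (226 872 + E) / 285 149 × 100
⇒ 29 000

Aged 65 and over: 29 000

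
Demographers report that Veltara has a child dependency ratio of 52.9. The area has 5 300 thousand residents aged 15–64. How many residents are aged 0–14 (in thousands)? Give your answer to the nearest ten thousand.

Aged 0–14: 2 800

Youth dependency ratio = youth / working-age × 100
52.9 = Y / 5 300 × 100
⇒ 2 800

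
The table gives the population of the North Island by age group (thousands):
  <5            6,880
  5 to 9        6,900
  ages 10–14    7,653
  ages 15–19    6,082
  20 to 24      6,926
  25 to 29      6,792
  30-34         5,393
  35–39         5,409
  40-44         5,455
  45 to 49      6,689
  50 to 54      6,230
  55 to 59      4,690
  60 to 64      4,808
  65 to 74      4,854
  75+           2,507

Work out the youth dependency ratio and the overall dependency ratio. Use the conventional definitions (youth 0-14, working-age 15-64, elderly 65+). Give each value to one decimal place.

0–14: 6,880 + 6,900 + 7,653 = 21,433
15–64: 6,082 + 6,926 + 6,792 + 5,393 + 5,409 + 5,455 + 6,689 + 6,230 + 4,690 + 4,808 = 58,474
65+: 4,854 + 2,507 = 7,361
Youth dependency ratio = 21,433 / 58,474 × 100 = 36.7
Total dependency ratio = (21,433 + 7,361) / 58,474 × 100 = 28,794 / 58,474 × 100 = 49.2

Youth dependency ratio: 36.7
Total dependency ratio: 49.2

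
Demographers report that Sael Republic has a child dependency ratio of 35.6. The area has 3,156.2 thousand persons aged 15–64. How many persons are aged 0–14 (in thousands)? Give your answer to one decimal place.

Youth dependency ratio = youth / working-age × 100
35.6 = Y / 3,156.2 × 100
⇒ 1,123.6

Aged 0–14: 1,123.6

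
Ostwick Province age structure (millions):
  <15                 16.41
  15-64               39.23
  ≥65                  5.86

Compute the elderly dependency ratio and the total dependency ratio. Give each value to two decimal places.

Old-age dependency ratio: 14.94
Total dependency ratio: 56.77

Old-age dependency ratio = 5.86 / 39.23 × 100 = 14.94
Total dependency ratio = (16.41 + 5.86) / 39.23 × 100 = 22.27 / 39.23 × 100 = 56.77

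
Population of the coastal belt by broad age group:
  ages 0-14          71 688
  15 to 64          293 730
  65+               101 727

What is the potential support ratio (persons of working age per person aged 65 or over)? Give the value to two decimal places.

Potential support ratio: 2.89

Potential support ratio = 293 730 / 101 727 = 2.89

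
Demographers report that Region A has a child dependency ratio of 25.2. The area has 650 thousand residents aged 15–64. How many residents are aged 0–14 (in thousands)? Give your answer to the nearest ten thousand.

Aged 0–14: 160

Youth dependency ratio = youth / working-age × 100
25.2 = Y / 650 × 100
⇒ 160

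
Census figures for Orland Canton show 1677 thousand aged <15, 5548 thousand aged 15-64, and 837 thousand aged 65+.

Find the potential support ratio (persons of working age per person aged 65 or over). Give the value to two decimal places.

Potential support ratio: 6.63

Potential support ratio = 5548 / 837 = 6.63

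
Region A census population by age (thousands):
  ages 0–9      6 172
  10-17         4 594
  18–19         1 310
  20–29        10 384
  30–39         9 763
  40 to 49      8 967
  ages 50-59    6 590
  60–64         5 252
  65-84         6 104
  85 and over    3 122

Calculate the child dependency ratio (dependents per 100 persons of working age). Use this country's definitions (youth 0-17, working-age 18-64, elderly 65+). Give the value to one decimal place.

0–17: 6 172 + 4 594 = 10 766
18–64: 1 310 + 10 384 + 9 763 + 8 967 + 6 590 + 5 252 = 42 266
65+: 6 104 + 3 122 = 9 226
Youth dependency ratio = 10 766 / 42 266 × 100 = 25.5

Youth dependency ratio: 25.5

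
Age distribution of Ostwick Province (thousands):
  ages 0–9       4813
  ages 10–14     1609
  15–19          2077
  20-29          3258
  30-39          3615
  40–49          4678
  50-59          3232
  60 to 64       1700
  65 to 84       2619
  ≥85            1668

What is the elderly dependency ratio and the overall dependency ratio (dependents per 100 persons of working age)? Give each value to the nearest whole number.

Old-age dependency ratio: 23
Total dependency ratio: 58

0–14: 4813 + 1609 = 6422
15–64: 2077 + 3258 + 3615 + 4678 + 3232 + 1700 = 18560
65+: 2619 + 1668 = 4287
Old-age dependency ratio = 4287 / 18560 × 100 = 23
Total dependency ratio = (6422 + 4287) / 18560 × 100 = 10709 / 18560 × 100 = 58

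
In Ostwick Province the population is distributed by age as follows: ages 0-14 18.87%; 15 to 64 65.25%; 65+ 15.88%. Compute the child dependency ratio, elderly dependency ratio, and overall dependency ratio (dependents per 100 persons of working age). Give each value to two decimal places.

Youth dependency ratio = 18.87 / 65.25 × 100 = 28.92
Old-age dependency ratio = 15.88 / 65.25 × 100 = 24.34
Total dependency ratio = (18.87 + 15.88) / 65.25 × 100 = 34.75 / 65.25 × 100 = 53.26

Youth dependency ratio: 28.92
Old-age dependency ratio: 24.34
Total dependency ratio: 53.26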